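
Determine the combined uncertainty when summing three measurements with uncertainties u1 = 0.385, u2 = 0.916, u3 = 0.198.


For a sum of independent quantities, uc = sqrt(u1^2 + u2^2 + u3^2).
uc = sqrt(0.385^2 + 0.916^2 + 0.198^2)
uc = sqrt(0.148225 + 0.839056 + 0.039204)
uc = 1.0132

1.0132


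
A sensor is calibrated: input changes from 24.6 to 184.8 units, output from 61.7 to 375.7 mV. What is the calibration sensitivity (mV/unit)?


Sensitivity = (y2 - y1) / (x2 - x1).
S = (375.7 - 61.7) / (184.8 - 24.6)
S = 314.0 / 160.2
S = 1.96 mV/unit

1.96 mV/unit


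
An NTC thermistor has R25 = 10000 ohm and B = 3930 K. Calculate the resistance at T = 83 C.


NTC thermistor equation: Rt = R25 * exp(B * (1/T - 1/T25)).
T in Kelvin: 356.15 K, T25 = 298.15 K
1/T - 1/T25 = 1/356.15 - 1/298.15 = -0.00054621
B * (1/T - 1/T25) = 3930 * -0.00054621 = -2.1466
Rt = 10000 * exp(-2.1466) = 1168.8 ohm

1168.8 ohm


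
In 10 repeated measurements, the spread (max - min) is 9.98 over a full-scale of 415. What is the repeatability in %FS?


Repeatability = (spread / full scale) * 100%.
R = (9.98 / 415) * 100
R = 2.405 %FS

2.405 %FS


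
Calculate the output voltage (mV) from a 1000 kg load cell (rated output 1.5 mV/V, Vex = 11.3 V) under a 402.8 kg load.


Vout = rated_output * Vex * (load / capacity).
Vout = 1.5 * 11.3 * (402.8 / 1000)
Vout = 1.5 * 11.3 * 0.4028
Vout = 6.827 mV

6.827 mV


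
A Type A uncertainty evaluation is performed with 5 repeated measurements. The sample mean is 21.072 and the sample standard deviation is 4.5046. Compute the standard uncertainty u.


The standard uncertainty for Type A evaluation is u = s / sqrt(n).
u = 4.5046 / sqrt(5)
u = 4.5046 / 2.2361
u = 2.0145

2.0145


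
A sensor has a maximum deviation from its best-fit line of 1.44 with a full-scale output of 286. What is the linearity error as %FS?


Linearity error = (max deviation / full scale) * 100%.
Linearity = (1.44 / 286) * 100
Linearity = 0.503 %FS

0.503 %FS


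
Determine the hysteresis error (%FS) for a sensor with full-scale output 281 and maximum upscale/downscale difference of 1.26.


Hysteresis = (max difference / full scale) * 100%.
H = (1.26 / 281) * 100
H = 0.448 %FS

0.448 %FS


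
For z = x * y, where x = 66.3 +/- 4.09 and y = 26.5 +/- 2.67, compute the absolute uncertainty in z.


For a product z = x*y, the relative uncertainty is:
uz/z = sqrt((ux/x)^2 + (uy/y)^2)
Relative uncertainties: ux/x = 4.09/66.3 = 0.061689
uy/y = 2.67/26.5 = 0.100755
z = 66.3 * 26.5 = 1756.9
uz = 1756.9 * sqrt(0.061689^2 + 0.100755^2) = 207.566

207.566


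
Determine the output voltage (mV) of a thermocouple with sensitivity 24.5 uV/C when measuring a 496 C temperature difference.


The thermocouple output V = sensitivity * dT.
V = 24.5 uV/C * 496 C
V = 12152.0 uV
V = 12.152 mV

12.152 mV


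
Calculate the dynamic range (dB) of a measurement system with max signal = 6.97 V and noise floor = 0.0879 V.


Dynamic range = 20 * log10(Vmax / Vnoise).
DR = 20 * log10(6.97 / 0.0879)
DR = 20 * log10(79.29)
DR = 37.98 dB

37.98 dB


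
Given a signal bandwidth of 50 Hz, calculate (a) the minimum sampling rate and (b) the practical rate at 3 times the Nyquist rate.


By Nyquist theorem, fs_min = 2 * fmax.
fs_min = 2 * 50 = 100 Hz
Practical rate = 3 * fs_min = 3 * 100 = 300 Hz

fs_min = 100 Hz, fs_practical = 300 Hz


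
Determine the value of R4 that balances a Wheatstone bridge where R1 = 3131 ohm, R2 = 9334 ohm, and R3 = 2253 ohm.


At balance: R1*R4 = R2*R3, so R4 = R2*R3/R1.
R4 = 9334 * 2253 / 3131
R4 = 21029502 / 3131
R4 = 6716.54 ohm

6716.54 ohm


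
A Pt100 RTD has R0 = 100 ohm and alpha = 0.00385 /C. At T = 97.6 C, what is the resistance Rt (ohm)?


The RTD equation: Rt = R0 * (1 + alpha * T).
Rt = 100 * (1 + 0.00385 * 97.6)
Rt = 100 * (1 + 0.37576)
Rt = 100 * 1.37576
Rt = 137.576 ohm

137.576 ohm


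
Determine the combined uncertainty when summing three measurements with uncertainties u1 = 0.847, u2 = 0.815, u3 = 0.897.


For a sum of independent quantities, uc = sqrt(u1^2 + u2^2 + u3^2).
uc = sqrt(0.847^2 + 0.815^2 + 0.897^2)
uc = sqrt(0.717409 + 0.664225 + 0.804609)
uc = 1.4786

1.4786


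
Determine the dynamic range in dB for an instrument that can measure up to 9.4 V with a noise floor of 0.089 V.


Dynamic range = 20 * log10(Vmax / Vnoise).
DR = 20 * log10(9.4 / 0.089)
DR = 20 * log10(105.62)
DR = 40.47 dB

40.47 dB


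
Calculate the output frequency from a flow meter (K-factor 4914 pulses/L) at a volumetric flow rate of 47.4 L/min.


Frequency = K * Q / 60 (converting L/min to L/s).
f = 4914 * 47.4 / 60
f = 232923.6 / 60
f = 3882.06 Hz

3882.06 Hz


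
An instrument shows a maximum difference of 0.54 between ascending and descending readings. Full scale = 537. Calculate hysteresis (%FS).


Hysteresis = (max difference / full scale) * 100%.
H = (0.54 / 537) * 100
H = 0.101 %FS

0.101 %FS


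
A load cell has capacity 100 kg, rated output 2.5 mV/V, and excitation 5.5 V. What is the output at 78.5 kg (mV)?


Vout = rated_output * Vex * (load / capacity).
Vout = 2.5 * 5.5 * (78.5 / 100)
Vout = 2.5 * 5.5 * 0.785
Vout = 10.794 mV

10.794 mV


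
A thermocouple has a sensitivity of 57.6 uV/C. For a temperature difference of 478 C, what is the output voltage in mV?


The thermocouple output V = sensitivity * dT.
V = 57.6 uV/C * 478 C
V = 27532.8 uV
V = 27.533 mV

27.533 mV


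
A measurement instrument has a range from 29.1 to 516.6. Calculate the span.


Span = upper range - lower range.
Span = 516.6 - (29.1)
Span = 487.5

487.5


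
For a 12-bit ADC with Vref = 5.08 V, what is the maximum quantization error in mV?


The maximum quantization error is +/- LSB/2.
LSB = Vref / 2^n = 5.08 / 4096 = 0.00124023 V
Max error = LSB / 2 = 0.00124023 / 2 = 0.00062012 V
Max error = 0.6201 mV

0.6201 mV


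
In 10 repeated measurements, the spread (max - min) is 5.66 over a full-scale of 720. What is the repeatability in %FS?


Repeatability = (spread / full scale) * 100%.
R = (5.66 / 720) * 100
R = 0.786 %FS

0.786 %FS


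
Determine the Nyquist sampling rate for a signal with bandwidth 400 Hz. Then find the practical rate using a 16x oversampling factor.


By Nyquist theorem, fs_min = 2 * fmax.
fs_min = 2 * 400 = 800 Hz
Practical rate = 16 * fs_min = 16 * 800 = 12800 Hz

fs_min = 800 Hz, fs_practical = 12800 Hz


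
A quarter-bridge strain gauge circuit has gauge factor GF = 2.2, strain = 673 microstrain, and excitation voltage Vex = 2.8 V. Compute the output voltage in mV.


Quarter bridge output: Vout = (GF * epsilon * Vex) / 4.
Vout = (2.2 * 673e-6 * 2.8) / 4
Vout = 0.00414568 / 4 V
Vout = 0.00103642 V = 1.0364 mV

1.0364 mV


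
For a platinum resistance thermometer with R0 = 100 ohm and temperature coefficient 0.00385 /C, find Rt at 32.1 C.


The RTD equation: Rt = R0 * (1 + alpha * T).
Rt = 100 * (1 + 0.00385 * 32.1)
Rt = 100 * (1 + 0.123585)
Rt = 100 * 1.123585
Rt = 112.359 ohm

112.359 ohm


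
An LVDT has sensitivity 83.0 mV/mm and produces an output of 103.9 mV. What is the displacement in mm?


Displacement = Vout / sensitivity.
d = 103.9 / 83.0
d = 1.252 mm

1.252 mm


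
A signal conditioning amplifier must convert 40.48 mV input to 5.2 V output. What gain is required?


Gain = Vout / Vin (converting to same units).
G = 5.2 V / 40.48 mV
G = 5200.0 mV / 40.48 mV
G = 128.46

128.46


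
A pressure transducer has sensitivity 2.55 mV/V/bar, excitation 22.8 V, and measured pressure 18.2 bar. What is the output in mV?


Output = sensitivity * Vex * P.
Vout = 2.55 * 22.8 * 18.2
Vout = 58.14 * 18.2
Vout = 1058.15 mV

1058.15 mV


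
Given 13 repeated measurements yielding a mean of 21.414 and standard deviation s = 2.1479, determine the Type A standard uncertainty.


The standard uncertainty for Type A evaluation is u = s / sqrt(n).
u = 2.1479 / sqrt(13)
u = 2.1479 / 3.6056
u = 0.5957

0.5957


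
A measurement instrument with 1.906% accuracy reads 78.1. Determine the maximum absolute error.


Absolute error = (accuracy% / 100) * reading.
Error = (1.906 / 100) * 78.1
Error = 0.01906 * 78.1
Error = 1.4886

1.4886


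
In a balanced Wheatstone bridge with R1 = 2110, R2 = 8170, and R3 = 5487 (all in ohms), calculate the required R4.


At balance: R1*R4 = R2*R3, so R4 = R2*R3/R1.
R4 = 8170 * 5487 / 2110
R4 = 44828790 / 2110
R4 = 21245.87 ohm

21245.87 ohm


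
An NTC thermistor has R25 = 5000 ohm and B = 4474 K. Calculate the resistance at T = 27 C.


NTC thermistor equation: Rt = R25 * exp(B * (1/T - 1/T25)).
T in Kelvin: 300.15 K, T25 = 298.15 K
1/T - 1/T25 = 1/300.15 - 1/298.15 = -2.235e-05
B * (1/T - 1/T25) = 4474 * -2.235e-05 = -0.1
Rt = 5000 * exp(-0.1) = 4524.2 ohm

4524.2 ohm


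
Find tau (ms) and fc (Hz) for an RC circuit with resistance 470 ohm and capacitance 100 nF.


Time constant: tau = R * C.
tau = 470 * 1.00e-07 = 4.7e-05 s
tau = 0.047 ms
Cutoff frequency: fc = 1 / (2*pi*R*C).
fc = 1 / (2*pi*4.7e-05) = 3386.28 Hz

tau = 0.047 ms, fc = 3386.28 Hz


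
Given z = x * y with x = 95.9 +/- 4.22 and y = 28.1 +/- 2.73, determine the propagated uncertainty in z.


For a product z = x*y, the relative uncertainty is:
uz/z = sqrt((ux/x)^2 + (uy/y)^2)
Relative uncertainties: ux/x = 4.22/95.9 = 0.044004
uy/y = 2.73/28.1 = 0.097153
z = 95.9 * 28.1 = 2694.8
uz = 2694.8 * sqrt(0.044004^2 + 0.097153^2) = 287.41

287.41


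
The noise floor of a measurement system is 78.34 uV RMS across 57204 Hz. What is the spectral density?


Noise spectral density = Vrms / sqrt(BW).
NSD = 78.34 / sqrt(57204)
NSD = 78.34 / 239.1736
NSD = 0.3275 uV/sqrt(Hz)

0.3275 uV/sqrt(Hz)


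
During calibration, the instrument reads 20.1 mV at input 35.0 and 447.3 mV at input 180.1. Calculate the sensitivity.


Sensitivity = (y2 - y1) / (x2 - x1).
S = (447.3 - 20.1) / (180.1 - 35.0)
S = 427.2 / 145.1
S = 2.9442 mV/unit

2.9442 mV/unit


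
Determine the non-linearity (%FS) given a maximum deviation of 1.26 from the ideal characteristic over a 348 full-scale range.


Linearity error = (max deviation / full scale) * 100%.
Linearity = (1.26 / 348) * 100
Linearity = 0.362 %FS

0.362 %FS


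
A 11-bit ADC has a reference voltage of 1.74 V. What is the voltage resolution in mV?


The resolution (LSB) of an ADC is Vref / 2^n.
LSB = 1.74 / 2^11
LSB = 1.74 / 2048
LSB = 0.00084961 V = 0.84960938 mV

0.84960938 mV


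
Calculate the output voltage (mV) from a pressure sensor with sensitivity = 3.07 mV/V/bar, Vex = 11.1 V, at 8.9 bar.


Output = sensitivity * Vex * P.
Vout = 3.07 * 11.1 * 8.9
Vout = 34.077 * 8.9
Vout = 303.29 mV

303.29 mV


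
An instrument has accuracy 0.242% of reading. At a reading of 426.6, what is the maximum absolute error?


Absolute error = (accuracy% / 100) * reading.
Error = (0.242 / 100) * 426.6
Error = 0.00242 * 426.6
Error = 1.0324

1.0324


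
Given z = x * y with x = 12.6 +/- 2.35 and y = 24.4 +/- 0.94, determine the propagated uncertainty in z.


For a product z = x*y, the relative uncertainty is:
uz/z = sqrt((ux/x)^2 + (uy/y)^2)
Relative uncertainties: ux/x = 2.35/12.6 = 0.186508
uy/y = 0.94/24.4 = 0.038525
z = 12.6 * 24.4 = 307.4
uz = 307.4 * sqrt(0.186508^2 + 0.038525^2) = 58.55

58.55


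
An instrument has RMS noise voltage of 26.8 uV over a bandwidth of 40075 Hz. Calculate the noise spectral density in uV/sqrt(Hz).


Noise spectral density = Vrms / sqrt(BW).
NSD = 26.8 / sqrt(40075)
NSD = 26.8 / 200.1874
NSD = 0.1339 uV/sqrt(Hz)

0.1339 uV/sqrt(Hz)


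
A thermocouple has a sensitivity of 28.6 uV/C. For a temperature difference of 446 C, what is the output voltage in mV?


The thermocouple output V = sensitivity * dT.
V = 28.6 uV/C * 446 C
V = 12755.6 uV
V = 12.756 mV

12.756 mV


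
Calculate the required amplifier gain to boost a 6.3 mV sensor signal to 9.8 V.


Gain = Vout / Vin (converting to same units).
G = 9.8 V / 6.3 mV
G = 9800.0 mV / 6.3 mV
G = 1555.56

1555.56


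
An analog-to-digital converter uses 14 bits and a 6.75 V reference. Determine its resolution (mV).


The resolution (LSB) of an ADC is Vref / 2^n.
LSB = 6.75 / 2^14
LSB = 6.75 / 16384
LSB = 0.00041199 V = 0.4119873 mV

0.4119873 mV


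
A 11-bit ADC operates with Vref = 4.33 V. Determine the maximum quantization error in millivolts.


The maximum quantization error is +/- LSB/2.
LSB = Vref / 2^n = 4.33 / 2048 = 0.00211426 V
Max error = LSB / 2 = 0.00211426 / 2 = 0.00105713 V
Max error = 1.0571 mV

1.0571 mV


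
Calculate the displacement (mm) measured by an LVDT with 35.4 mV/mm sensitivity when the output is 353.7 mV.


Displacement = Vout / sensitivity.
d = 353.7 / 35.4
d = 9.992 mm

9.992 mm


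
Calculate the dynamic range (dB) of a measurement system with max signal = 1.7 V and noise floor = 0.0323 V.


Dynamic range = 20 * log10(Vmax / Vnoise).
DR = 20 * log10(1.7 / 0.0323)
DR = 20 * log10(52.63)
DR = 34.42 dB

34.42 dB


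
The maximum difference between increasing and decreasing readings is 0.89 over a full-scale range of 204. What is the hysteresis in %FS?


Hysteresis = (max difference / full scale) * 100%.
H = (0.89 / 204) * 100
H = 0.436 %FS

0.436 %FS


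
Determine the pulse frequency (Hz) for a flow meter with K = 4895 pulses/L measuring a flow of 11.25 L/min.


Frequency = K * Q / 60 (converting L/min to L/s).
f = 4895 * 11.25 / 60
f = 55068.75 / 60
f = 917.81 Hz

917.81 Hz


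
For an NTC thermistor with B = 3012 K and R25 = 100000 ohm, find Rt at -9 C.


NTC thermistor equation: Rt = R25 * exp(B * (1/T - 1/T25)).
T in Kelvin: 264.15 K, T25 = 298.15 K
1/T - 1/T25 = 1/264.15 - 1/298.15 = 0.00043171
B * (1/T - 1/T25) = 3012 * 0.00043171 = 1.3003
Rt = 100000 * exp(1.3003) = 367045.1 ohm

367045.1 ohm


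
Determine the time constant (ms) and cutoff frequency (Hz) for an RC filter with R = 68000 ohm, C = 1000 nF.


Time constant: tau = R * C.
tau = 68000 * 1.00e-06 = 0.068 s
tau = 68.0 ms
Cutoff frequency: fc = 1 / (2*pi*R*C).
fc = 1 / (2*pi*0.068) = 2.34 Hz

tau = 68.0 ms, fc = 2.34 Hz


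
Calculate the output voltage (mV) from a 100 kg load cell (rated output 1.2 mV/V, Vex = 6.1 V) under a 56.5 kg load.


Vout = rated_output * Vex * (load / capacity).
Vout = 1.2 * 6.1 * (56.5 / 100)
Vout = 1.2 * 6.1 * 0.565
Vout = 4.136 mV

4.136 mV


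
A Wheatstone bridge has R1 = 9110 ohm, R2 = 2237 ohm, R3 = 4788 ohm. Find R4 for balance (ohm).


At balance: R1*R4 = R2*R3, so R4 = R2*R3/R1.
R4 = 2237 * 4788 / 9110
R4 = 10710756 / 9110
R4 = 1175.71 ohm

1175.71 ohm


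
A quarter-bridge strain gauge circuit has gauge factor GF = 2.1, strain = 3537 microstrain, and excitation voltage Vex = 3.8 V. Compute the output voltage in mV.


Quarter bridge output: Vout = (GF * epsilon * Vex) / 4.
Vout = (2.1 * 3537e-6 * 3.8) / 4
Vout = 0.02822526 / 4 V
Vout = 0.00705632 V = 7.0563 mV

7.0563 mV


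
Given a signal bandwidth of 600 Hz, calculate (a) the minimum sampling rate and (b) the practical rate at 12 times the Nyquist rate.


By Nyquist theorem, fs_min = 2 * fmax.
fs_min = 2 * 600 = 1200 Hz
Practical rate = 12 * fs_min = 12 * 1200 = 14400 Hz

fs_min = 1200 Hz, fs_practical = 14400 Hz


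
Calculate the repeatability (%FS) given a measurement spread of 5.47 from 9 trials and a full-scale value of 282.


Repeatability = (spread / full scale) * 100%.
R = (5.47 / 282) * 100
R = 1.94 %FS

1.94 %FS


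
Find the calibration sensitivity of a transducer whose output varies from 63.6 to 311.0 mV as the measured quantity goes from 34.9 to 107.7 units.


Sensitivity = (y2 - y1) / (x2 - x1).
S = (311.0 - 63.6) / (107.7 - 34.9)
S = 247.4 / 72.8
S = 3.3984 mV/unit

3.3984 mV/unit


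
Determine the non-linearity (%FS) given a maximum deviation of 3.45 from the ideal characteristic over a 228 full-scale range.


Linearity error = (max deviation / full scale) * 100%.
Linearity = (3.45 / 228) * 100
Linearity = 1.513 %FS

1.513 %FS


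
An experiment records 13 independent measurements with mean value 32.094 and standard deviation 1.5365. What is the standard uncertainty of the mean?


The standard uncertainty for Type A evaluation is u = s / sqrt(n).
u = 1.5365 / sqrt(13)
u = 1.5365 / 3.6056
u = 0.4261

0.4261


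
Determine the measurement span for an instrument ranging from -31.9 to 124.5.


Span = upper range - lower range.
Span = 124.5 - (-31.9)
Span = 156.4

156.4


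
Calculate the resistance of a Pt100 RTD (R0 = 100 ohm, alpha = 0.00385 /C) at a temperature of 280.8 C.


The RTD equation: Rt = R0 * (1 + alpha * T).
Rt = 100 * (1 + 0.00385 * 280.8)
Rt = 100 * (1 + 1.08108)
Rt = 100 * 2.08108
Rt = 208.108 ohm

208.108 ohm


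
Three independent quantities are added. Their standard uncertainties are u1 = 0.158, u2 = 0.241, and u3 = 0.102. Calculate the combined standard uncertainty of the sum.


For a sum of independent quantities, uc = sqrt(u1^2 + u2^2 + u3^2).
uc = sqrt(0.158^2 + 0.241^2 + 0.102^2)
uc = sqrt(0.024964 + 0.058081 + 0.010404)
uc = 0.3057

0.3057


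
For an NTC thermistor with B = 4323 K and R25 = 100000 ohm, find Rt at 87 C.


NTC thermistor equation: Rt = R25 * exp(B * (1/T - 1/T25)).
T in Kelvin: 360.15 K, T25 = 298.15 K
1/T - 1/T25 = 1/360.15 - 1/298.15 = -0.0005774
B * (1/T - 1/T25) = 4323 * -0.0005774 = -2.4961
Rt = 100000 * exp(-2.4961) = 8240.7 ohm

8240.7 ohm


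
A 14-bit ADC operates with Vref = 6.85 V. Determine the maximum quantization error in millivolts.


The maximum quantization error is +/- LSB/2.
LSB = Vref / 2^n = 6.85 / 16384 = 0.00041809 V
Max error = LSB / 2 = 0.00041809 / 2 = 0.00020905 V
Max error = 0.209 mV

0.209 mV


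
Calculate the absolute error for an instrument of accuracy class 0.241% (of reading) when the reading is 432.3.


Absolute error = (accuracy% / 100) * reading.
Error = (0.241 / 100) * 432.3
Error = 0.00241 * 432.3
Error = 1.0418

1.0418


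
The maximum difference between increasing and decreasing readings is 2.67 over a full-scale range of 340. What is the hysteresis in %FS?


Hysteresis = (max difference / full scale) * 100%.
H = (2.67 / 340) * 100
H = 0.785 %FS

0.785 %FS


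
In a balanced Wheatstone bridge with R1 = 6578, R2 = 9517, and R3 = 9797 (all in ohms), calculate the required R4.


At balance: R1*R4 = R2*R3, so R4 = R2*R3/R1.
R4 = 9517 * 9797 / 6578
R4 = 93238049 / 6578
R4 = 14174.22 ohm

14174.22 ohm


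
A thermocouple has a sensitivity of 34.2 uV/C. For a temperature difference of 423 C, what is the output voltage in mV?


The thermocouple output V = sensitivity * dT.
V = 34.2 uV/C * 423 C
V = 14466.6 uV
V = 14.467 mV

14.467 mV


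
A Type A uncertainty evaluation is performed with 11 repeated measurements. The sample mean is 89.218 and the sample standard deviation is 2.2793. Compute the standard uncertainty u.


The standard uncertainty for Type A evaluation is u = s / sqrt(n).
u = 2.2793 / sqrt(11)
u = 2.2793 / 3.3166
u = 0.6872

0.6872


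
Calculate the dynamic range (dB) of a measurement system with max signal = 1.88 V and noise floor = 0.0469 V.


Dynamic range = 20 * log10(Vmax / Vnoise).
DR = 20 * log10(1.88 / 0.0469)
DR = 20 * log10(40.09)
DR = 32.06 dB

32.06 dB


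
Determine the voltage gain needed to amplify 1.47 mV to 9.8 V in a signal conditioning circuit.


Gain = Vout / Vin (converting to same units).
G = 9.8 V / 1.47 mV
G = 9800.0 mV / 1.47 mV
G = 6666.67

6666.67


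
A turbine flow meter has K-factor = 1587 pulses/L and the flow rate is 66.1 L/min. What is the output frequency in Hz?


Frequency = K * Q / 60 (converting L/min to L/s).
f = 1587 * 66.1 / 60
f = 104900.7 / 60
f = 1748.35 Hz

1748.35 Hz


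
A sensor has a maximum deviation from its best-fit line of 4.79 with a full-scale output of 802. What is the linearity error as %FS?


Linearity error = (max deviation / full scale) * 100%.
Linearity = (4.79 / 802) * 100
Linearity = 0.597 %FS

0.597 %FS


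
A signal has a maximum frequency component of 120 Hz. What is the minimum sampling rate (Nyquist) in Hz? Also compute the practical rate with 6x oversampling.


By Nyquist theorem, fs_min = 2 * fmax.
fs_min = 2 * 120 = 240 Hz
Practical rate = 6 * fs_min = 6 * 240 = 1440 Hz

fs_min = 240 Hz, fs_practical = 1440 Hz


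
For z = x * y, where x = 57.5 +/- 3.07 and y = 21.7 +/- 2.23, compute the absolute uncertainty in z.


For a product z = x*y, the relative uncertainty is:
uz/z = sqrt((ux/x)^2 + (uy/y)^2)
Relative uncertainties: ux/x = 3.07/57.5 = 0.053391
uy/y = 2.23/21.7 = 0.102765
z = 57.5 * 21.7 = 1247.8
uz = 1247.8 * sqrt(0.053391^2 + 0.102765^2) = 144.498

144.498


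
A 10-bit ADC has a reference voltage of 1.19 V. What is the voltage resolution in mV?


The resolution (LSB) of an ADC is Vref / 2^n.
LSB = 1.19 / 2^10
LSB = 1.19 / 1024
LSB = 0.00116211 V = 1.16210938 mV

1.16210938 mV


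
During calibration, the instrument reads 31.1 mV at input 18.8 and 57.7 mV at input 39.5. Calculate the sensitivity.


Sensitivity = (y2 - y1) / (x2 - x1).
S = (57.7 - 31.1) / (39.5 - 18.8)
S = 26.6 / 20.7
S = 1.285 mV/unit

1.285 mV/unit


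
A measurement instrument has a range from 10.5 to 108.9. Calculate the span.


Span = upper range - lower range.
Span = 108.9 - (10.5)
Span = 98.4

98.4


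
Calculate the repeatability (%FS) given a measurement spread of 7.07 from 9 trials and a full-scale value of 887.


Repeatability = (spread / full scale) * 100%.
R = (7.07 / 887) * 100
R = 0.797 %FS

0.797 %FS


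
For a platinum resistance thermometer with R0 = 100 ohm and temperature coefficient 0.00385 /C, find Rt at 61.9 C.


The RTD equation: Rt = R0 * (1 + alpha * T).
Rt = 100 * (1 + 0.00385 * 61.9)
Rt = 100 * (1 + 0.238315)
Rt = 100 * 1.238315
Rt = 123.832 ohm

123.832 ohm


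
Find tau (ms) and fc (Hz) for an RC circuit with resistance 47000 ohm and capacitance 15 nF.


Time constant: tau = R * C.
tau = 47000 * 1.50e-08 = 0.000705 s
tau = 0.705 ms
Cutoff frequency: fc = 1 / (2*pi*R*C).
fc = 1 / (2*pi*0.000705) = 225.75 Hz

tau = 0.705 ms, fc = 225.75 Hz


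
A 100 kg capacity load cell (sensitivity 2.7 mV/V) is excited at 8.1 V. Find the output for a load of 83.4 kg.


Vout = rated_output * Vex * (load / capacity).
Vout = 2.7 * 8.1 * (83.4 / 100)
Vout = 2.7 * 8.1 * 0.834
Vout = 18.24 mV

18.24 mV


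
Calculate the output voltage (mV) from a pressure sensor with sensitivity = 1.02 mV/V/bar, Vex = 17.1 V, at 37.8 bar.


Output = sensitivity * Vex * P.
Vout = 1.02 * 17.1 * 37.8
Vout = 17.442 * 37.8
Vout = 659.31 mV

659.31 mV


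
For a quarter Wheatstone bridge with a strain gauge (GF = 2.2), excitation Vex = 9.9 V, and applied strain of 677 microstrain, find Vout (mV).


Quarter bridge output: Vout = (GF * epsilon * Vex) / 4.
Vout = (2.2 * 677e-6 * 9.9) / 4
Vout = 0.01474506 / 4 V
Vout = 0.00368627 V = 3.6863 mV

3.6863 mV


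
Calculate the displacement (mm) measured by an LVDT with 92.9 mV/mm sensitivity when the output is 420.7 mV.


Displacement = Vout / sensitivity.
d = 420.7 / 92.9
d = 4.529 mm

4.529 mm


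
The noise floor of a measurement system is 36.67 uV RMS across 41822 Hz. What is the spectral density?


Noise spectral density = Vrms / sqrt(BW).
NSD = 36.67 / sqrt(41822)
NSD = 36.67 / 204.5043
NSD = 0.1793 uV/sqrt(Hz)

0.1793 uV/sqrt(Hz)


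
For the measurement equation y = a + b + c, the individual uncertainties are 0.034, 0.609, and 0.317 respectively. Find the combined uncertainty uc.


For a sum of independent quantities, uc = sqrt(u1^2 + u2^2 + u3^2).
uc = sqrt(0.034^2 + 0.609^2 + 0.317^2)
uc = sqrt(0.001156 + 0.370881 + 0.100489)
uc = 0.6874

0.6874


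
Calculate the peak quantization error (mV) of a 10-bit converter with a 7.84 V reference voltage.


The maximum quantization error is +/- LSB/2.
LSB = Vref / 2^n = 7.84 / 1024 = 0.00765625 V
Max error = LSB / 2 = 0.00765625 / 2 = 0.00382812 V
Max error = 3.8281 mV

3.8281 mV


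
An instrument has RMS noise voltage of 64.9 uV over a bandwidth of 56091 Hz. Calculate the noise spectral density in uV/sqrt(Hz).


Noise spectral density = Vrms / sqrt(BW).
NSD = 64.9 / sqrt(56091)
NSD = 64.9 / 236.8354
NSD = 0.274 uV/sqrt(Hz)

0.274 uV/sqrt(Hz)


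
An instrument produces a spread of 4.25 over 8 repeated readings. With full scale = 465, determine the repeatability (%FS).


Repeatability = (spread / full scale) * 100%.
R = (4.25 / 465) * 100
R = 0.914 %FS

0.914 %FS


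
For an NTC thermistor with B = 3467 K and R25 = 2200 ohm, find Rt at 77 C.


NTC thermistor equation: Rt = R25 * exp(B * (1/T - 1/T25)).
T in Kelvin: 350.15 K, T25 = 298.15 K
1/T - 1/T25 = 1/350.15 - 1/298.15 = -0.0004981
B * (1/T - 1/T25) = 3467 * -0.0004981 = -1.7269
Rt = 2200 * exp(-1.7269) = 391.2 ohm

391.2 ohm


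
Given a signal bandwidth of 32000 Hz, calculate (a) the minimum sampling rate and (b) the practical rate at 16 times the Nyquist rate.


By Nyquist theorem, fs_min = 2 * fmax.
fs_min = 2 * 32000 = 64000 Hz
Practical rate = 16 * fs_min = 16 * 64000 = 1024000 Hz

fs_min = 64000 Hz, fs_practical = 1024000 Hz


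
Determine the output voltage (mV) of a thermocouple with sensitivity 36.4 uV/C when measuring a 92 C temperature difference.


The thermocouple output V = sensitivity * dT.
V = 36.4 uV/C * 92 C
V = 3348.8 uV
V = 3.349 mV

3.349 mV


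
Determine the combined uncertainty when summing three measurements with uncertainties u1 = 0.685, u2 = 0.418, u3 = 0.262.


For a sum of independent quantities, uc = sqrt(u1^2 + u2^2 + u3^2).
uc = sqrt(0.685^2 + 0.418^2 + 0.262^2)
uc = sqrt(0.469225 + 0.174724 + 0.068644)
uc = 0.8442

0.8442


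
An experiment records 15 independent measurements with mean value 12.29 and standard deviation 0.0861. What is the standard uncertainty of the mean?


The standard uncertainty for Type A evaluation is u = s / sqrt(n).
u = 0.0861 / sqrt(15)
u = 0.0861 / 3.873
u = 0.0222

0.0222


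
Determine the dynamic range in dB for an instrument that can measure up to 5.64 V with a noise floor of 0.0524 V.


Dynamic range = 20 * log10(Vmax / Vnoise).
DR = 20 * log10(5.64 / 0.0524)
DR = 20 * log10(107.63)
DR = 40.64 dB

40.64 dB


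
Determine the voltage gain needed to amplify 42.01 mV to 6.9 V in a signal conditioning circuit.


Gain = Vout / Vin (converting to same units).
G = 6.9 V / 42.01 mV
G = 6900.0 mV / 42.01 mV
G = 164.25

164.25


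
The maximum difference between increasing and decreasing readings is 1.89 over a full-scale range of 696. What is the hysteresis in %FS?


Hysteresis = (max difference / full scale) * 100%.
H = (1.89 / 696) * 100
H = 0.272 %FS

0.272 %FS


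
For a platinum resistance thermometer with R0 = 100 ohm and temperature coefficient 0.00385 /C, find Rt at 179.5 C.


The RTD equation: Rt = R0 * (1 + alpha * T).
Rt = 100 * (1 + 0.00385 * 179.5)
Rt = 100 * (1 + 0.691075)
Rt = 100 * 1.691075
Rt = 169.108 ohm

169.108 ohm


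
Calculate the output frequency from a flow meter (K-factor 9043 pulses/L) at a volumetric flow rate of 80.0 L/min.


Frequency = K * Q / 60 (converting L/min to L/s).
f = 9043 * 80.0 / 60
f = 723440.0 / 60
f = 12057.33 Hz

12057.33 Hz


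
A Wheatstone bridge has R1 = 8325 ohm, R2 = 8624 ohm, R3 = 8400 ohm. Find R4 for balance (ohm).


At balance: R1*R4 = R2*R3, so R4 = R2*R3/R1.
R4 = 8624 * 8400 / 8325
R4 = 72441600 / 8325
R4 = 8701.69 ohm

8701.69 ohm


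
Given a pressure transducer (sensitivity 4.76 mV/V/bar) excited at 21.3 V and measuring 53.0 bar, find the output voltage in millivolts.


Output = sensitivity * Vex * P.
Vout = 4.76 * 21.3 * 53.0
Vout = 101.388 * 53.0
Vout = 5373.56 mV

5373.56 mV


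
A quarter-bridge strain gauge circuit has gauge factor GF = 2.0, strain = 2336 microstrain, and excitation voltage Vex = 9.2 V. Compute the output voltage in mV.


Quarter bridge output: Vout = (GF * epsilon * Vex) / 4.
Vout = (2.0 * 2336e-6 * 9.2) / 4
Vout = 0.0429824 / 4 V
Vout = 0.0107456 V = 10.7456 mV

10.7456 mV


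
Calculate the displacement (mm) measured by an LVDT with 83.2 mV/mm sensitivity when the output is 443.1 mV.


Displacement = Vout / sensitivity.
d = 443.1 / 83.2
d = 5.326 mm

5.326 mm


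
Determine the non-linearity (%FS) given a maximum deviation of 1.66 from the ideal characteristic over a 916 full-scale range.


Linearity error = (max deviation / full scale) * 100%.
Linearity = (1.66 / 916) * 100
Linearity = 0.181 %FS

0.181 %FS


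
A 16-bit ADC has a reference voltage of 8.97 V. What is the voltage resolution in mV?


The resolution (LSB) of an ADC is Vref / 2^n.
LSB = 8.97 / 2^16
LSB = 8.97 / 65536
LSB = 0.00013687 V = 0.13687134 mV

0.13687134 mV


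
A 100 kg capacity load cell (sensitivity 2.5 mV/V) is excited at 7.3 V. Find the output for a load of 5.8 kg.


Vout = rated_output * Vex * (load / capacity).
Vout = 2.5 * 7.3 * (5.8 / 100)
Vout = 2.5 * 7.3 * 0.058
Vout = 1.058 mV

1.058 mV


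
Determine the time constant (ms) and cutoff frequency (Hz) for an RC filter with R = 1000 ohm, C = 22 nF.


Time constant: tau = R * C.
tau = 1000 * 2.20e-08 = 2.2e-05 s
tau = 0.022 ms
Cutoff frequency: fc = 1 / (2*pi*R*C).
fc = 1 / (2*pi*2.2e-05) = 7234.32 Hz

tau = 0.022 ms, fc = 7234.32 Hz


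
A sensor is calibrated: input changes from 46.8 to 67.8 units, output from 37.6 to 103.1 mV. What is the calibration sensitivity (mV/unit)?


Sensitivity = (y2 - y1) / (x2 - x1).
S = (103.1 - 37.6) / (67.8 - 46.8)
S = 65.5 / 21.0
S = 3.119 mV/unit

3.119 mV/unit


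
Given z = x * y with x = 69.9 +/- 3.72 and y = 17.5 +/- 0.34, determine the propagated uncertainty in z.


For a product z = x*y, the relative uncertainty is:
uz/z = sqrt((ux/x)^2 + (uy/y)^2)
Relative uncertainties: ux/x = 3.72/69.9 = 0.053219
uy/y = 0.34/17.5 = 0.019429
z = 69.9 * 17.5 = 1223.2
uz = 1223.2 * sqrt(0.053219^2 + 0.019429^2) = 69.302

69.302


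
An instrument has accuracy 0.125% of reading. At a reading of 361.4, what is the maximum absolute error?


Absolute error = (accuracy% / 100) * reading.
Error = (0.125 / 100) * 361.4
Error = 0.00125 * 361.4
Error = 0.4517

0.4517


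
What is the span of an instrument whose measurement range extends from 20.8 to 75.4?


Span = upper range - lower range.
Span = 75.4 - (20.8)
Span = 54.6

54.6


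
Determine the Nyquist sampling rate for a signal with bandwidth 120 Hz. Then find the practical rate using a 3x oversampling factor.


By Nyquist theorem, fs_min = 2 * fmax.
fs_min = 2 * 120 = 240 Hz
Practical rate = 3 * fs_min = 3 * 240 = 720 Hz

fs_min = 240 Hz, fs_practical = 720 Hz


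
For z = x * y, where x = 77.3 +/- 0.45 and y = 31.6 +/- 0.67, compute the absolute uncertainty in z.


For a product z = x*y, the relative uncertainty is:
uz/z = sqrt((ux/x)^2 + (uy/y)^2)
Relative uncertainties: ux/x = 0.45/77.3 = 0.005821
uy/y = 0.67/31.6 = 0.021203
z = 77.3 * 31.6 = 2442.7
uz = 2442.7 * sqrt(0.005821^2 + 0.021203^2) = 53.708

53.708


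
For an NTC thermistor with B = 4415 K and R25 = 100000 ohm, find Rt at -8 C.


NTC thermistor equation: Rt = R25 * exp(B * (1/T - 1/T25)).
T in Kelvin: 265.15 K, T25 = 298.15 K
1/T - 1/T25 = 1/265.15 - 1/298.15 = 0.00041743
B * (1/T - 1/T25) = 4415 * 0.00041743 = 1.843
Rt = 100000 * exp(1.843) = 631526.5 ohm

631526.5 ohm


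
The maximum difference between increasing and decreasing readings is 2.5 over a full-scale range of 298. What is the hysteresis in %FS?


Hysteresis = (max difference / full scale) * 100%.
H = (2.5 / 298) * 100
H = 0.839 %FS

0.839 %FS


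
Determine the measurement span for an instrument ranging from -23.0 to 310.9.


Span = upper range - lower range.
Span = 310.9 - (-23.0)
Span = 333.9

333.9


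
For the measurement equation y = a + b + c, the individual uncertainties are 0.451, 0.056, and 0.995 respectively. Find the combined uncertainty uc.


For a sum of independent quantities, uc = sqrt(u1^2 + u2^2 + u3^2).
uc = sqrt(0.451^2 + 0.056^2 + 0.995^2)
uc = sqrt(0.203401 + 0.003136 + 0.990025)
uc = 1.0939

1.0939


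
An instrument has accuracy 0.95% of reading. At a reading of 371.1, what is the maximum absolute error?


Absolute error = (accuracy% / 100) * reading.
Error = (0.95 / 100) * 371.1
Error = 0.0095 * 371.1
Error = 3.5255

3.5255


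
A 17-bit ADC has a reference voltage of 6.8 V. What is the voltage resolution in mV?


The resolution (LSB) of an ADC is Vref / 2^n.
LSB = 6.8 / 2^17
LSB = 6.8 / 131072
LSB = 5.188e-05 V = 0.05187988 mV

0.05187988 mV


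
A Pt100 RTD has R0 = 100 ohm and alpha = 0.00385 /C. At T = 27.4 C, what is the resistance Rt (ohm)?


The RTD equation: Rt = R0 * (1 + alpha * T).
Rt = 100 * (1 + 0.00385 * 27.4)
Rt = 100 * (1 + 0.10549)
Rt = 100 * 1.10549
Rt = 110.549 ohm

110.549 ohm


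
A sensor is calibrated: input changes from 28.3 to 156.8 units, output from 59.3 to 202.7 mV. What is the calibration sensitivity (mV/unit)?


Sensitivity = (y2 - y1) / (x2 - x1).
S = (202.7 - 59.3) / (156.8 - 28.3)
S = 143.4 / 128.5
S = 1.116 mV/unit

1.116 mV/unit


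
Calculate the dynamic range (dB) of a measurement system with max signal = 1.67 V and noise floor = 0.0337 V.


Dynamic range = 20 * log10(Vmax / Vnoise).
DR = 20 * log10(1.67 / 0.0337)
DR = 20 * log10(49.55)
DR = 33.9 dB

33.9 dB


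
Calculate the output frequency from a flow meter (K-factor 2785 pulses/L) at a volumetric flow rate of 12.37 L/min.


Frequency = K * Q / 60 (converting L/min to L/s).
f = 2785 * 12.37 / 60
f = 34450.45 / 60
f = 574.17 Hz

574.17 Hz


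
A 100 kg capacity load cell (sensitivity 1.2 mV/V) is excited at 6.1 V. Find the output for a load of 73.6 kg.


Vout = rated_output * Vex * (load / capacity).
Vout = 1.2 * 6.1 * (73.6 / 100)
Vout = 1.2 * 6.1 * 0.736
Vout = 5.388 mV

5.388 mV


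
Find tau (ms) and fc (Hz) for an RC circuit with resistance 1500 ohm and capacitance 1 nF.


Time constant: tau = R * C.
tau = 1500 * 1.00e-09 = 1.5e-06 s
tau = 0.0015 ms
Cutoff frequency: fc = 1 / (2*pi*R*C).
fc = 1 / (2*pi*1.5e-06) = 106103.3 Hz

tau = 0.0015 ms, fc = 106103.3 Hz


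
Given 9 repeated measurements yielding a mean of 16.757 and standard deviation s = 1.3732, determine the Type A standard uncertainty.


The standard uncertainty for Type A evaluation is u = s / sqrt(n).
u = 1.3732 / sqrt(9)
u = 1.3732 / 3.0
u = 0.4577

0.4577


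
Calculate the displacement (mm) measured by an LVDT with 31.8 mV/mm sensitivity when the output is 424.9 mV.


Displacement = Vout / sensitivity.
d = 424.9 / 31.8
d = 13.362 mm

13.362 mm


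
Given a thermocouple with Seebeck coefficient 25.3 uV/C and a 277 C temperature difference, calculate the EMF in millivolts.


The thermocouple output V = sensitivity * dT.
V = 25.3 uV/C * 277 C
V = 7008.1 uV
V = 7.008 mV

7.008 mV


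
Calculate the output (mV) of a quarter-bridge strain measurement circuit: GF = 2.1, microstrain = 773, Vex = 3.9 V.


Quarter bridge output: Vout = (GF * epsilon * Vex) / 4.
Vout = (2.1 * 773e-6 * 3.9) / 4
Vout = 0.00633087 / 4 V
Vout = 0.00158272 V = 1.5827 mV

1.5827 mV


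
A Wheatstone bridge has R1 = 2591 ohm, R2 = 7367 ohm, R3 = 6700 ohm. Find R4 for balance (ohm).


At balance: R1*R4 = R2*R3, so R4 = R2*R3/R1.
R4 = 7367 * 6700 / 2591
R4 = 49358900 / 2591
R4 = 19050.14 ohm

19050.14 ohm


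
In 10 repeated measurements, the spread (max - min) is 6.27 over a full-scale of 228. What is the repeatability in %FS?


Repeatability = (spread / full scale) * 100%.
R = (6.27 / 228) * 100
R = 2.75 %FS

2.75 %FS


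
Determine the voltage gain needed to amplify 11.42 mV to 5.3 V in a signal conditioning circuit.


Gain = Vout / Vin (converting to same units).
G = 5.3 V / 11.42 mV
G = 5300.0 mV / 11.42 mV
G = 464.1

464.1


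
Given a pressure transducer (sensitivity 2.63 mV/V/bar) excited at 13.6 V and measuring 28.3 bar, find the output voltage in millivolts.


Output = sensitivity * Vex * P.
Vout = 2.63 * 13.6 * 28.3
Vout = 35.768 * 28.3
Vout = 1012.23 mV

1012.23 mV


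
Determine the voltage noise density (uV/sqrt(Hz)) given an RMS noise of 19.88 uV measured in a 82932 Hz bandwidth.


Noise spectral density = Vrms / sqrt(BW).
NSD = 19.88 / sqrt(82932)
NSD = 19.88 / 287.9792
NSD = 0.069 uV/sqrt(Hz)

0.069 uV/sqrt(Hz)


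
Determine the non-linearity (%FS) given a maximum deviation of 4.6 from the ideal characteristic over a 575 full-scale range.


Linearity error = (max deviation / full scale) * 100%.
Linearity = (4.6 / 575) * 100
Linearity = 0.8 %FS

0.8 %FS


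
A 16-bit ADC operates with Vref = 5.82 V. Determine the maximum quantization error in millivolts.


The maximum quantization error is +/- LSB/2.
LSB = Vref / 2^n = 5.82 / 65536 = 8.881e-05 V
Max error = LSB / 2 = 8.881e-05 / 2 = 4.44e-05 V
Max error = 0.0444 mV

0.0444 mV


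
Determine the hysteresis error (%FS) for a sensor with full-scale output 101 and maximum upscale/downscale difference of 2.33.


Hysteresis = (max difference / full scale) * 100%.
H = (2.33 / 101) * 100
H = 2.307 %FS

2.307 %FS


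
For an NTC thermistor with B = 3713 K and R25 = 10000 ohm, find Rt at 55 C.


NTC thermistor equation: Rt = R25 * exp(B * (1/T - 1/T25)).
T in Kelvin: 328.15 K, T25 = 298.15 K
1/T - 1/T25 = 1/328.15 - 1/298.15 = -0.00030663
B * (1/T - 1/T25) = 3713 * -0.00030663 = -1.1385
Rt = 10000 * exp(-1.1385) = 3202.9 ohm

3202.9 ohm


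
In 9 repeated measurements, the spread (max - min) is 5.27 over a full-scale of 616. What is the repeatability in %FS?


Repeatability = (spread / full scale) * 100%.
R = (5.27 / 616) * 100
R = 0.856 %FS

0.856 %FS


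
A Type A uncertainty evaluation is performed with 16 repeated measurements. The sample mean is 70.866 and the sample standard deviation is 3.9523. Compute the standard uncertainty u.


The standard uncertainty for Type A evaluation is u = s / sqrt(n).
u = 3.9523 / sqrt(16)
u = 3.9523 / 4.0
u = 0.9881

0.9881


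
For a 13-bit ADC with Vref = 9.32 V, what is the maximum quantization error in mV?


The maximum quantization error is +/- LSB/2.
LSB = Vref / 2^n = 9.32 / 8192 = 0.0011377 V
Max error = LSB / 2 = 0.0011377 / 2 = 0.00056885 V
Max error = 0.5688 mV

0.5688 mV


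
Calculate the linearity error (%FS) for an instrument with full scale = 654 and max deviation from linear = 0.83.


Linearity error = (max deviation / full scale) * 100%.
Linearity = (0.83 / 654) * 100
Linearity = 0.127 %FS

0.127 %FS


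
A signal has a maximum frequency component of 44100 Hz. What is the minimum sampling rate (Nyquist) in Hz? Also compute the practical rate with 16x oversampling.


By Nyquist theorem, fs_min = 2 * fmax.
fs_min = 2 * 44100 = 88200 Hz
Practical rate = 16 * fs_min = 16 * 88200 = 1411200 Hz

fs_min = 88200 Hz, fs_practical = 1411200 Hz


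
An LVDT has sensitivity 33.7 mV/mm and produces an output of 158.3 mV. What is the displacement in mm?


Displacement = Vout / sensitivity.
d = 158.3 / 33.7
d = 4.697 mm

4.697 mm


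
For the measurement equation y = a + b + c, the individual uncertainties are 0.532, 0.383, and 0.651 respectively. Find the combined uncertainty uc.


For a sum of independent quantities, uc = sqrt(u1^2 + u2^2 + u3^2).
uc = sqrt(0.532^2 + 0.383^2 + 0.651^2)
uc = sqrt(0.283024 + 0.146689 + 0.423801)
uc = 0.9239

0.9239


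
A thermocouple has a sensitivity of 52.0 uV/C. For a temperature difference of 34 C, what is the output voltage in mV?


The thermocouple output V = sensitivity * dT.
V = 52.0 uV/C * 34 C
V = 1768.0 uV
V = 1.768 mV

1.768 mV


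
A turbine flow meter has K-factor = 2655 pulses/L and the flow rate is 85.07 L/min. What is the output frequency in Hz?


Frequency = K * Q / 60 (converting L/min to L/s).
f = 2655 * 85.07 / 60
f = 225860.85 / 60
f = 3764.35 Hz

3764.35 Hz


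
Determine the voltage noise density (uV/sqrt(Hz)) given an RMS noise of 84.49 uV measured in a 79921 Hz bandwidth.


Noise spectral density = Vrms / sqrt(BW).
NSD = 84.49 / sqrt(79921)
NSD = 84.49 / 282.703
NSD = 0.2989 uV/sqrt(Hz)

0.2989 uV/sqrt(Hz)
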